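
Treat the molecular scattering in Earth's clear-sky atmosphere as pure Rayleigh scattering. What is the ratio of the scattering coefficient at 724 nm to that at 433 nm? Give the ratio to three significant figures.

Rayleigh scattering ∝ λ⁻⁴, so the ratio of coefficients is the inverse fourth power of the wavelength ratio.
σ(724)/σ(433) = (433/724)⁴ = (0.5981)⁴ = 0.1279.

0.128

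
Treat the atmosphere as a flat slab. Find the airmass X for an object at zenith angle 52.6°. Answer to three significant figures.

X = sec z = 1/cos 52.6° = 1/0.6074 = 1.6464.

1.65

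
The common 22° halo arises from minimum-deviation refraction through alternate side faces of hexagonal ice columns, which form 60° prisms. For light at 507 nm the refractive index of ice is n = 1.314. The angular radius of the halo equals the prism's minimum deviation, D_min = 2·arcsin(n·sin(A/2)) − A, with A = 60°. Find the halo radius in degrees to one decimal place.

22.1°

n·sin(A/2) = 1.314 × sin 30° = 1.314 × 0.5000 = 0.6570.
D_min = 2·arcsin(0.6570) − 60° = 2 × 41.071° − 60° = 22.143°.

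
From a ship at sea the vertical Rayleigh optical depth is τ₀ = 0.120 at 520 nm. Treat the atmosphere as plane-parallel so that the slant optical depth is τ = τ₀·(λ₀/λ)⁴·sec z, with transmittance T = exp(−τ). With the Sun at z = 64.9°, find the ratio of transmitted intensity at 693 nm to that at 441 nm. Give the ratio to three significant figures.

Airmass: sec 64.9° = 2.3574.
τ(693 nm) = 0.120 × (520/693)⁴ × 2.3574 = 0.120 × 0.3170 × 2.3574 = 0.0897.
τ(441 nm) = 0.120 × (520/441)⁴ × 2.3574 = 0.120 × 1.9331 × 2.3574 = 0.5469.
T(693)/T(441) = exp(τ_B − τ_A) = exp(0.4572) = 1.5796.

1.58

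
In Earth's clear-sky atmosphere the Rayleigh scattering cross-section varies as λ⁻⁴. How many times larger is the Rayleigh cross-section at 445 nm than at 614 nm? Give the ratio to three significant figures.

Rayleigh scattering ∝ λ⁻⁴, so the ratio of coefficients is the inverse fourth power of the wavelength ratio.
σ(445)/σ(614) = (614/445)⁴ = (1.3798)⁴ = 3.624.

3.62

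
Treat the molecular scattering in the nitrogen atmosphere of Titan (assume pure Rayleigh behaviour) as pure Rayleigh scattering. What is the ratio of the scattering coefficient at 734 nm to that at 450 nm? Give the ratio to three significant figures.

0.141

Rayleigh scattering ∝ λ⁻⁴, so the ratio of coefficients is the inverse fourth power of the wavelength ratio.
σ(734)/σ(450) = (450/734)⁴ = (0.6131)⁴ = 0.1413.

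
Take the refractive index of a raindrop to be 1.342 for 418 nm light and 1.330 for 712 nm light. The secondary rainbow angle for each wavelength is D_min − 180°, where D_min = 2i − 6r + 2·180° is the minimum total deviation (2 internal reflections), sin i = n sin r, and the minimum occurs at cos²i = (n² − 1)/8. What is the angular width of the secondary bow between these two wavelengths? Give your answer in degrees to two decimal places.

3.12°

At 418 nm (n = 1.342): cos²i = 0.10012 → i = 71.554°, r = 44.981°, D_min = 233.222°, rainbow angle = 53.222°.
At 712 nm (n = 1.330): cos²i = 0.09611 → i = 71.940°, r = 45.630°, D_min = 230.101°, rainbow angle = 50.101°.
Angular width = |53.222° − 50.101°| = 3.121°.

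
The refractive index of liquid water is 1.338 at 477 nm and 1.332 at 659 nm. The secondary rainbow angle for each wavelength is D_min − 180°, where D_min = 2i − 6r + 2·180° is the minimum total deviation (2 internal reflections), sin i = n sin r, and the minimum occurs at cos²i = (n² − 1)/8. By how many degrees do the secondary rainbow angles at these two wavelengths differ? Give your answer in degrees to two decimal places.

At 477 nm (n = 1.338): cos²i = 0.09878 → i = 71.682°, r = 45.195°, D_min = 232.193°, rainbow angle = 52.193°.
At 659 nm (n = 1.332): cos²i = 0.09678 → i = 71.875°, r = 45.520°, D_min = 230.628°, rainbow angle = 50.628°.
Angular width = |52.193° − 50.628°| = 1.564°.

1.56°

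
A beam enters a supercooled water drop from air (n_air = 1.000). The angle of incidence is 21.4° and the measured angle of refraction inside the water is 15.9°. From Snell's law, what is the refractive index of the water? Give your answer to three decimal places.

n = sin θ_i / sin θ_r = sin 21.4° / sin 15.9° = 0.3649 / 0.2740 = 1.3319.

1.332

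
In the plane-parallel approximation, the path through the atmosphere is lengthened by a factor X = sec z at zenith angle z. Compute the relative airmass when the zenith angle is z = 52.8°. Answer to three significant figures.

1.65

X = sec z = 1/cos 52.8° = 1/0.6046 = 1.6540.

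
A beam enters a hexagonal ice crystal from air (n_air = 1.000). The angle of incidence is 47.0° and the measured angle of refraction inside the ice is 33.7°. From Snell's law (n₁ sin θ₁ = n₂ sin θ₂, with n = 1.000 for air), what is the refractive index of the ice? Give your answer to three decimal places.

n = sin θ_i / sin θ_r = sin 47.0° / sin 33.7° = 0.7314 / 0.5548 = 1.3181.

1.318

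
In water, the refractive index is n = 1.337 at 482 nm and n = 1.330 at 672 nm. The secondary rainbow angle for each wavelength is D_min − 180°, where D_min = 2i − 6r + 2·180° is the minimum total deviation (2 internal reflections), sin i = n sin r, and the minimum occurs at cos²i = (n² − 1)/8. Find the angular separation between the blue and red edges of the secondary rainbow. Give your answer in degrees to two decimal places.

At 482 nm (n = 1.337): cos²i = 0.09845 → i = 71.714°, r = 45.249°, D_min = 231.934°, rainbow angle = 51.934°.
At 672 nm (n = 1.330): cos²i = 0.09611 → i = 71.940°, r = 45.630°, D_min = 230.101°, rainbow angle = 50.101°.
Angular width = |51.934° − 50.101°| = 1.832°.

1.83°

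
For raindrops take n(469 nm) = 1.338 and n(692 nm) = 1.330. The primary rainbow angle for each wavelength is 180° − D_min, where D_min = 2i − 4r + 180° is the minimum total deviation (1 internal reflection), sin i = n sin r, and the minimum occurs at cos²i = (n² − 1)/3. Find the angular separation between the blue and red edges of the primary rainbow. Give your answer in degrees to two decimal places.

1.16°

At 469 nm (n = 1.338): cos²i = 0.26341 → i = 59.120°, r = 39.899°, D_min = 138.643°, rainbow angle = 41.357°.
At 692 nm (n = 1.330): cos²i = 0.25630 → i = 59.585°, r = 40.422°, D_min = 137.484°, rainbow angle = 42.516°.
Angular width = |41.357° − 42.516°| = 1.160°.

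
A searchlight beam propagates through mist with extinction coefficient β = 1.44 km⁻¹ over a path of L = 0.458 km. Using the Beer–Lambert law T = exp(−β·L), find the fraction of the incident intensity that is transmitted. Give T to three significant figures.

0.517

τ = β·L = 1.44 × 0.458 = 0.6595.
T = exp(−0.6595) = 0.5171.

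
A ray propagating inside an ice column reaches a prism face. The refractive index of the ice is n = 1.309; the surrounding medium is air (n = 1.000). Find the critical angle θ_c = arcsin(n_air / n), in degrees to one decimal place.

sin θ_c = n_air / n = 1.000 / 1.309 = 0.7639.
θ_c = arcsin(0.7639) = 49.81°.

49.8°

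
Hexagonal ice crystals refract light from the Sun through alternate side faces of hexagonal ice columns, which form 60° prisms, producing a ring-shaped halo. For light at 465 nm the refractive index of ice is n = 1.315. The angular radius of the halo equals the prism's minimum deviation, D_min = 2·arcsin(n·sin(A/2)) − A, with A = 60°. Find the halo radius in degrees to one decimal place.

22.2°

n·sin(A/2) = 1.315 × sin 30° = 1.315 × 0.5000 = 0.6575.
D_min = 2·arcsin(0.6575) − 60° = 2 × 41.109° − 60° = 22.219°.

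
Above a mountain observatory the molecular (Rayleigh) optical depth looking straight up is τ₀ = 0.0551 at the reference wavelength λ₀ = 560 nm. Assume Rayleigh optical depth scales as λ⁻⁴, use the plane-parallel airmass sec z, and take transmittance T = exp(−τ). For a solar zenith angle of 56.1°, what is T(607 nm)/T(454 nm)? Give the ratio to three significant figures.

1.17

Airmass: sec 56.1° = 1.7929.
τ(607 nm) = 0.0551 × (560/607)⁴ × 1.7929 = 0.0551 × 0.7244 × 1.7929 = 0.0716.
τ(454 nm) = 0.0551 × (560/454)⁴ × 1.7929 = 0.0551 × 2.3149 × 1.7929 = 0.2287.
T(607)/T(454) = exp(τ_B − τ_A) = exp(0.1571) = 1.1701.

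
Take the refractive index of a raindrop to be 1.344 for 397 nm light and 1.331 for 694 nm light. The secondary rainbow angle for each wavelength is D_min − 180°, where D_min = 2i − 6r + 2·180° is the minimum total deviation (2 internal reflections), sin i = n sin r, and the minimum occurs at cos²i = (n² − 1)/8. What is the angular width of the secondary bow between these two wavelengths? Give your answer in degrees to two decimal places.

At 397 nm (n = 1.344): cos²i = 0.10079 → i = 71.490°, r = 44.874°, D_min = 233.733°, rainbow angle = 53.733°.
At 694 nm (n = 1.331): cos²i = 0.09645 → i = 71.907°, r = 45.575°, D_min = 230.365°, rainbow angle = 50.365°.
Angular width = |53.733° − 50.365°| = 3.368°.

3.37°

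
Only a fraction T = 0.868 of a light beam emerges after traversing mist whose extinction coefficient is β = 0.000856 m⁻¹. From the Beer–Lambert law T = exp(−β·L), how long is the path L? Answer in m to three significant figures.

Beer–Lambert: T = exp(−βL) ⇒ L = −ln(T)/β = −ln(0.868)/0.000856 = 0.1416/0.000856 = 165.4 m.

165 m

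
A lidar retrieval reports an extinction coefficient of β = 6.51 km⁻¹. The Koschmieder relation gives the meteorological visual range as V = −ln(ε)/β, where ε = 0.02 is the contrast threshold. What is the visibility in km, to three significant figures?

0.601 km

V = −ln(0.02) / 6.51 = 3.912 / 6.51 = 0.6009 km.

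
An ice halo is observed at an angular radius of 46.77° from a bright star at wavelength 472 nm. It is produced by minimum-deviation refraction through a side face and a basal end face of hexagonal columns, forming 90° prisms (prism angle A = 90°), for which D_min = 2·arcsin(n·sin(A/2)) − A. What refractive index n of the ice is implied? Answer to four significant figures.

1.315

Rearranging: n = sin((D_min + A)/2) / sin(A/2).
(D_min + A)/2 = (46.77° + 90°)/2 = 68.385°.
n = sin 68.385° / sin 45° = 0.9297 / 0.7071 = 1.3148.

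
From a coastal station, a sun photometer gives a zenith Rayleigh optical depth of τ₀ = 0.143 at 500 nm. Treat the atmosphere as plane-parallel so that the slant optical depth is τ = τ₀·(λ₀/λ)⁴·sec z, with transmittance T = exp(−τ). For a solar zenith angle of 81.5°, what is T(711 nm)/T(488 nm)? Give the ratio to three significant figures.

2.29

Airmass: sec 81.5° = 6.7655.
τ(711 nm) = 0.143 × (500/711)⁴ × 6.7655 = 0.143 × 0.2446 × 6.7655 = 0.2366.
τ(488 nm) = 0.143 × (500/488)⁴ × 6.7655 = 0.143 × 1.1020 × 6.7655 = 1.0662.
T(711)/T(488) = exp(τ_B − τ_A) = exp(0.8296) = 2.2924.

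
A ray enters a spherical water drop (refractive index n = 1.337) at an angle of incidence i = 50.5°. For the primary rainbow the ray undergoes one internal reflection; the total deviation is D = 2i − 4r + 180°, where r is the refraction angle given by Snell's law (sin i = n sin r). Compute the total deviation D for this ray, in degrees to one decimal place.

sin r = sin 50.5° / 1.337 = 0.7716/1.337 = 0.5771; r = 35.25°.
D = 2·50.5° − 4·35.25° + 180° = 101.00° − 141.00° + 180° = 140.00°.

140.0°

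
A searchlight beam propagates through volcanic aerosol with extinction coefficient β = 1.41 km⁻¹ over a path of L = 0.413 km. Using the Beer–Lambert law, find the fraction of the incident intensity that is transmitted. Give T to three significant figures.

τ = β·L = 1.41 × 0.413 = 0.5823.
T = exp(−0.5823) = 0.5586.

0.559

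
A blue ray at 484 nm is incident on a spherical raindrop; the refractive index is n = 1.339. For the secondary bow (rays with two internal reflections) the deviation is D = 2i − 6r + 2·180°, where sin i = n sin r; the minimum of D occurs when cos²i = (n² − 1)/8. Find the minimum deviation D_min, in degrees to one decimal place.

232.5°

cos²i = (1.79292 − 1)/8 = 0.09912; i = arccos(0.31483) = 71.650°.
sin r = sin 71.650°/1.339 = 0.70885; r = 45.141°.
D_min = 2·71.650° − 6·45.141° + 360° = 232.451°.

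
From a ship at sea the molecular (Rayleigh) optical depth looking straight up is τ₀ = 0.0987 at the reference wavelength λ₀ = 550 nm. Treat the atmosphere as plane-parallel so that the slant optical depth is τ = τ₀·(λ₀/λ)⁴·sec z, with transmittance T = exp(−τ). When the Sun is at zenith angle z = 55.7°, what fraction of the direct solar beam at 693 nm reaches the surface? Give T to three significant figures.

sec 55.7° = 1.7745.
τ = 0.0987 × (550/693)⁴ × 1.7745 = 0.0987 × 0.3968 × 1.7745 = 0.0695.
T = exp(−0.0695) = 0.9329.

0.933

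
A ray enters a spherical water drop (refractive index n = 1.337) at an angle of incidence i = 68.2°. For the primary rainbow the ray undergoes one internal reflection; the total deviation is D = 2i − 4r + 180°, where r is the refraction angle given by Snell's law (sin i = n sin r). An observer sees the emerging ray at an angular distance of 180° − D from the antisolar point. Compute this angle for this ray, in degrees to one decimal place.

sin r = sin 68.2° / 1.337 = 0.9285/1.337 = 0.6945; r = 43.98°.
D = 2·68.2° − 4·43.98° + 180° = 136.40° − 175.94° + 180° = 140.46°.
Angle from antisolar point = 180° − D = 39.54°.

39.5°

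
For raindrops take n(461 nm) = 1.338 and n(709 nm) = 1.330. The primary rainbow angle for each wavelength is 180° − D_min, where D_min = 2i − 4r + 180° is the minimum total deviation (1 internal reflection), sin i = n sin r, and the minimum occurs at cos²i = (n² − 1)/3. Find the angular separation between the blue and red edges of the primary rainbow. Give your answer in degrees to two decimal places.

1.16°

At 461 nm (n = 1.338): cos²i = 0.26341 → i = 59.120°, r = 39.899°, D_min = 138.643°, rainbow angle = 41.357°.
At 709 nm (n = 1.330): cos²i = 0.25630 → i = 59.585°, r = 40.422°, D_min = 137.484°, rainbow angle = 42.516°.
Angular width = |41.357° − 42.516°| = 1.160°.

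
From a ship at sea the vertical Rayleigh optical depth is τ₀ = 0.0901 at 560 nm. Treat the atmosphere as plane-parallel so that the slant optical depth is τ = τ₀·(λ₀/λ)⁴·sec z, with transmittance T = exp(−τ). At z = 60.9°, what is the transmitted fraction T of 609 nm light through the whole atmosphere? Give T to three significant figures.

0.876

sec 60.9° = 2.0562.
τ = 0.0901 × (560/609)⁴ × 2.0562 = 0.0901 × 0.7150 × 2.0562 = 0.1325.
T = exp(−0.1325) = 0.8759.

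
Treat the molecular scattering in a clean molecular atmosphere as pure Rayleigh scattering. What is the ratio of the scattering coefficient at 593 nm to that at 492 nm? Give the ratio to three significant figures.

Rayleigh scattering ∝ λ⁻⁴, so the ratio of coefficients is the inverse fourth power of the wavelength ratio.
σ(593)/σ(492) = (492/593)⁴ = (0.8297)⁴ = 0.4739.

0.474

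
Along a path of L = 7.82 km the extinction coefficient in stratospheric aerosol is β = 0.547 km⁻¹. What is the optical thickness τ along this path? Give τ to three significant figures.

τ = β·L = 0.547 × 7.82 = 4.2775.

4.28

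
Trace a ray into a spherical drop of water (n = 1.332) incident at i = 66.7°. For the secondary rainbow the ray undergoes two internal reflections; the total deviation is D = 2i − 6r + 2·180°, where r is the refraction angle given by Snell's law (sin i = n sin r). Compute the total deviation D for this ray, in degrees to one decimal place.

sin r = sin 66.7° / 1.332 = 0.9184/1.332 = 0.6895; r = 43.59°.
D = 2·66.7° − 6·43.59° + 2·180° = 133.40° − 261.55° + 360° = 231.85°.

231.8°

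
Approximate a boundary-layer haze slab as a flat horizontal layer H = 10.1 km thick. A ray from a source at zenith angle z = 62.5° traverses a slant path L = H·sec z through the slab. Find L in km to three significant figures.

sec z = 1/cos 62.5° = 2.1657.
L = 10.1 × 2.1657 = 21.873 km.

21.9 km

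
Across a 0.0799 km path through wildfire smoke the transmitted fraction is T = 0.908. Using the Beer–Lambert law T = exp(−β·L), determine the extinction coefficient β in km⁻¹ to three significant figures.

1.21 km⁻¹

Beer–Lambert: T = exp(−βL) ⇒ β = −ln(T)/L = −ln(0.908)/0.0799 = 0.0965/0.0799 = 1.208 km⁻¹.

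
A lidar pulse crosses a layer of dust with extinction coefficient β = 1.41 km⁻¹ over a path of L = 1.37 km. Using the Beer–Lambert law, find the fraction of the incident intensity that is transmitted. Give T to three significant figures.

0.145

τ = β·L = 1.41 × 1.37 = 1.9317.
T = exp(−1.9317) = 0.1449.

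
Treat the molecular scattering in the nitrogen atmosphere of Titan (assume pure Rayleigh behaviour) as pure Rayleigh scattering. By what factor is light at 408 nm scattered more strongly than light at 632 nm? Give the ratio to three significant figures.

Rayleigh scattering ∝ λ⁻⁴, so the ratio of coefficients is the inverse fourth power of the wavelength ratio.
σ(408)/σ(632) = (632/408)⁴ = (1.5490)⁴ = 5.757.

5.76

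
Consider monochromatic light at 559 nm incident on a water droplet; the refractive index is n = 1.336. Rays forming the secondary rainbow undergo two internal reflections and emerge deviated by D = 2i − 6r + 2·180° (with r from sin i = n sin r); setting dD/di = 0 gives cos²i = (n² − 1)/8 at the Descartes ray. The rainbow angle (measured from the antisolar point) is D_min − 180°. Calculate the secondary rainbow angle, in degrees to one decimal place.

51.7°

cos²i = (1.78490 − 1)/8 = 0.09811; i = arccos(0.31323) = 71.746°.
sin r = sin 71.746°/1.336 = 0.71084; r = 45.303°.
D_min = 2·71.746° − 6·45.303° + 360° = 231.674°.
Rainbow angle = D_min − 180° = 51.674°.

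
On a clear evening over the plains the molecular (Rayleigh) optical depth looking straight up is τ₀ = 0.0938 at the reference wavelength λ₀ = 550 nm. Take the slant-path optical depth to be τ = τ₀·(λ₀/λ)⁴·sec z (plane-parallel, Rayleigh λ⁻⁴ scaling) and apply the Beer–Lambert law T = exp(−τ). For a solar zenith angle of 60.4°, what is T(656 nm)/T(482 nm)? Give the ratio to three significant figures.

Airmass: sec 60.4° = 2.0245.
τ(656 nm) = 0.0938 × (550/656)⁴ × 2.0245 = 0.0938 × 0.4941 × 2.0245 = 0.0938.
τ(482 nm) = 0.0938 × (550/482)⁴ × 2.0245 = 0.0938 × 1.6954 × 2.0245 = 0.3220.
T(656)/T(482) = exp(τ_B − τ_A) = exp(0.2281) = 1.2562.

1.26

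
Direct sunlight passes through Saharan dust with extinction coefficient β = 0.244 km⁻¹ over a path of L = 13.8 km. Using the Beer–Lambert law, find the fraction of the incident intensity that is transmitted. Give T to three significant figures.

0.0345

τ = β·L = 0.244 × 13.8 = 3.3672.
T = exp(−3.3672) = 0.0345.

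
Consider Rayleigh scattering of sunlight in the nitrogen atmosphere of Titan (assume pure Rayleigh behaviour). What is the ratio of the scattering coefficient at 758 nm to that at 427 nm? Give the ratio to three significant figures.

0.101

Rayleigh scattering ∝ λ⁻⁴, so the ratio of coefficients is the inverse fourth power of the wavelength ratio.
σ(758)/σ(427) = (427/758)⁴ = (0.5633)⁴ = 0.1007.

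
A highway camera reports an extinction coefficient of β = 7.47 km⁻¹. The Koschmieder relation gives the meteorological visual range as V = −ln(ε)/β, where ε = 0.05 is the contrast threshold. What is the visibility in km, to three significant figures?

V = −ln(0.05) / 7.47 = 2.996 / 7.47 = 0.4010 km.

0.401 km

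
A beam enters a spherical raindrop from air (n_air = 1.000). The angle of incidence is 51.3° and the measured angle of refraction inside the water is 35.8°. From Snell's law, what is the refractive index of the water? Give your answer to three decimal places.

1.334

n = sin θ_i / sin θ_r = sin 51.3° / sin 35.8° = 0.7804 / 0.5850 = 1.3342.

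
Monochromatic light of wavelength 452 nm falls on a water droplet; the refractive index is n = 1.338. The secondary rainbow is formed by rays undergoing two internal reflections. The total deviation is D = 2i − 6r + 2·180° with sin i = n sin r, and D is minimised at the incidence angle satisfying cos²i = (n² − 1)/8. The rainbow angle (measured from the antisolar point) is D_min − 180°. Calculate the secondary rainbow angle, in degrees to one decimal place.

cos²i = (1.79024 − 1)/8 = 0.09878; i = arccos(0.31429) = 71.682°.
sin r = sin 71.682°/1.338 = 0.70951; r = 45.195°.
D_min = 2·71.682° − 6·45.195° + 360° = 232.193°.
Rainbow angle = D_min − 180° = 52.193°.

52.2°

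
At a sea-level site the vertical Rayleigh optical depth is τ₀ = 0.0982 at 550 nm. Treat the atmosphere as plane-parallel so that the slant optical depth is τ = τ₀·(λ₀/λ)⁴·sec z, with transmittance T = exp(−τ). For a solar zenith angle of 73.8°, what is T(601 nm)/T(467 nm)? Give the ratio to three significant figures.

Airmass: sec 73.8° = 3.5843.
τ(601 nm) = 0.0982 × (550/601)⁴ × 3.5843 = 0.0982 × 0.7014 × 3.5843 = 0.2469.
τ(467 nm) = 0.0982 × (550/467)⁴ × 3.5843 = 0.0982 × 1.9239 × 3.5843 = 0.6772.
T(601)/T(467) = exp(τ_B − τ_A) = exp(0.4303) = 1.5377.

1.54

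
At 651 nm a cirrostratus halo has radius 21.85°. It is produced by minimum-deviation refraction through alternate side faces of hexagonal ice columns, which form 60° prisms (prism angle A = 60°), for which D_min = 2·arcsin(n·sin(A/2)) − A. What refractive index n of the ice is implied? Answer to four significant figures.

1.310

Rearranging: n = sin((D_min + A)/2) / sin(A/2).
(D_min + A)/2 = (21.85° + 60°)/2 = 40.925°.
n = sin 40.925° / sin 30° = 0.6551 / 0.5000 = 1.3101.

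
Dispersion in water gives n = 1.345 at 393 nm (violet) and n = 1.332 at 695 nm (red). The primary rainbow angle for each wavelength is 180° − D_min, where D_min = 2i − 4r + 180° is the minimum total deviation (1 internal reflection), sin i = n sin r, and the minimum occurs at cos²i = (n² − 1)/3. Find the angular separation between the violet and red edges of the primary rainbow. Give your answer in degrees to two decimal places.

1.86°

At 393 nm (n = 1.345): cos²i = 0.26967 → i = 58.715°, r = 39.448°, D_min = 139.635°, rainbow angle = 40.365°.
At 695 nm (n = 1.332): cos²i = 0.25807 → i = 59.469°, r = 40.290°, D_min = 137.776°, rainbow angle = 42.224°.
Angular width = |40.365° − 42.224°| = 1.859°.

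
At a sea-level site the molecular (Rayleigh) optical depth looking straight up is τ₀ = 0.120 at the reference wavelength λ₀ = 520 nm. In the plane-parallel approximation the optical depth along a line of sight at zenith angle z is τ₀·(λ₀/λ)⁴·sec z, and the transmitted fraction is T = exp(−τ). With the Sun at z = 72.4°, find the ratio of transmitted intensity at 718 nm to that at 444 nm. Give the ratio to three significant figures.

1.89

Airmass: sec 72.4° = 3.3072.
τ(718 nm) = 0.120 × (520/718)⁴ × 3.3072 = 0.120 × 0.2751 × 3.3072 = 0.1092.
τ(444 nm) = 0.120 × (520/444)⁴ × 3.3072 = 0.120 × 1.8814 × 3.3072 = 0.7467.
T(718)/T(444) = exp(τ_B − τ_A) = exp(0.6375) = 1.8917.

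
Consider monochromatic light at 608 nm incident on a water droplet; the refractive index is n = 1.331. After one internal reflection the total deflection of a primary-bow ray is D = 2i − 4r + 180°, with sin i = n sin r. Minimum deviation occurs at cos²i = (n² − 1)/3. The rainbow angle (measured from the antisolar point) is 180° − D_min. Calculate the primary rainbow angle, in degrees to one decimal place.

42.4°

cos²i = (1.77156 − 1)/3 = 0.25719; i = arccos(0.50714) = 59.527°.
sin r = sin 59.527°/1.331 = 0.64753; r = 40.356°.
D_min = 2·59.527° − 4·40.356° + 180° = 137.630°.
Rainbow angle = 180° − D_min = 42.370°.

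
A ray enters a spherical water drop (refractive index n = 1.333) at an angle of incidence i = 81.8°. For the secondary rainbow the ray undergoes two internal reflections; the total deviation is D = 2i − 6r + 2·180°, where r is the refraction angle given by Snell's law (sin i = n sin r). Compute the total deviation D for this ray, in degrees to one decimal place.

sin r = sin 81.8° / 1.333 = 0.9898/1.333 = 0.7425; r = 47.95°.
D = 2·81.8° − 6·47.95° + 2·180° = 163.60° − 287.68° + 360° = 235.92°.

235.9°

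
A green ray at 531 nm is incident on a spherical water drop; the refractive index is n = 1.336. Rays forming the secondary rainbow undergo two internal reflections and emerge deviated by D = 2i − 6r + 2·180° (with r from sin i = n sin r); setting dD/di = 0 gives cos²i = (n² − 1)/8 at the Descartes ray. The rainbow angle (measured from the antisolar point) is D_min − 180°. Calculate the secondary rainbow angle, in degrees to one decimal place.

51.7°

cos²i = (1.78490 − 1)/8 = 0.09811; i = arccos(0.31323) = 71.746°.
sin r = sin 71.746°/1.336 = 0.71084; r = 45.303°.
D_min = 2·71.746° − 6·45.303° + 360° = 231.674°.
Rainbow angle = D_min − 180° = 51.674°.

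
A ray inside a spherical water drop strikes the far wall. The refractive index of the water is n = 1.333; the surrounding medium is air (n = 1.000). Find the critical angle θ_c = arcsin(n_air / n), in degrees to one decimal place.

sin θ_c = n_air / n = 1.000 / 1.333 = 0.7502.
θ_c = arcsin(0.7502) = 48.61°.

48.6°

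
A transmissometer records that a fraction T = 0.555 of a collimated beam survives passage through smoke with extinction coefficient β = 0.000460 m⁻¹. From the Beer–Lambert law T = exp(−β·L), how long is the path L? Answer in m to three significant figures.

Beer–Lambert: T = exp(−βL) ⇒ L = −ln(T)/β = −ln(0.555)/0.000460 = 0.5888/0.000460 = 1280 m.

1280 m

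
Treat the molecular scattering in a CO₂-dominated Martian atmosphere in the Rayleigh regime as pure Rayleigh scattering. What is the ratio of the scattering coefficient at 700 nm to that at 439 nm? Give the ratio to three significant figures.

0.155

Rayleigh scattering ∝ λ⁻⁴, so the ratio of coefficients is the inverse fourth power of the wavelength ratio.
σ(700)/σ(439) = (439/700)⁴ = (0.6271)⁴ = 0.1547.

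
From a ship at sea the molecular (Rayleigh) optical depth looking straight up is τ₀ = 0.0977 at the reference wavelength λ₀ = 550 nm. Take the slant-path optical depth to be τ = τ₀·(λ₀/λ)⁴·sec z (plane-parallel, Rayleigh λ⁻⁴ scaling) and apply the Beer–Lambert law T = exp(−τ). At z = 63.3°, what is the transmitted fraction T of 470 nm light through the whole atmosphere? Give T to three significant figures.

0.665

sec 63.3° = 2.2256.
τ = 0.0977 × (550/470)⁴ × 2.2256 = 0.0977 × 1.8753 × 2.2256 = 0.4078.
T = exp(−0.4078) = 0.6651.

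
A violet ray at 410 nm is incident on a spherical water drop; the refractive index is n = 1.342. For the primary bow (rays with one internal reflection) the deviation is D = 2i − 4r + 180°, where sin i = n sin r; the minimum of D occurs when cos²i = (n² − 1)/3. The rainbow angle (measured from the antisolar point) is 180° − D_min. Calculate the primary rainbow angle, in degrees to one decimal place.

40.8°

cos²i = (1.80096 − 1)/3 = 0.26699; i = arccos(0.51671) = 58.888°.
sin r = sin 58.888°/1.342 = 0.63797; r = 39.641°.
D_min = 2·58.888° − 4·39.641° + 180° = 139.213°.
Rainbow angle = 180° − D_min = 40.787°.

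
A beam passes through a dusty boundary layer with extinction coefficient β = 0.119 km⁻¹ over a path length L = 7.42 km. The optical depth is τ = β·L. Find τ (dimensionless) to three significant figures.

τ = β·L = 0.119 × 7.42 = 0.8830.

0.883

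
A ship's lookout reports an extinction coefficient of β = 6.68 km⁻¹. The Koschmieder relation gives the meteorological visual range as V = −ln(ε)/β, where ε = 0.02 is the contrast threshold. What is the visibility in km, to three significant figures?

V = −ln(0.02) / 6.68 = 3.912 / 6.68 = 0.5856 km.

0.586 km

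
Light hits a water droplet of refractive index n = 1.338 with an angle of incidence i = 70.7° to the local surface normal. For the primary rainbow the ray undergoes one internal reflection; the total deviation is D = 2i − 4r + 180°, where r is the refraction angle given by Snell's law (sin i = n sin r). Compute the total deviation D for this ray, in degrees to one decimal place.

142.0°

sin r = sin 70.7° / 1.338 = 0.9438/1.338 = 0.7054; r = 44.86°.
D = 2·70.7° − 4·44.86° + 180° = 141.40° − 179.44° + 180° = 141.96°.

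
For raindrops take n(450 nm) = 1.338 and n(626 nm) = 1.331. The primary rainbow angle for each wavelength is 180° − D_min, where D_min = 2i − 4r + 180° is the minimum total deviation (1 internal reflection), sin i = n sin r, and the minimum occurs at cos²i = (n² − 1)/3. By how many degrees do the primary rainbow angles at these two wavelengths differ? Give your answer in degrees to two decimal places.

1.01°

At 450 nm (n = 1.338): cos²i = 0.26341 → i = 59.120°, r = 39.899°, D_min = 138.643°, rainbow angle = 41.357°.
At 626 nm (n = 1.331): cos²i = 0.25719 → i = 59.527°, r = 40.356°, D_min = 137.630°, rainbow angle = 42.370°.
Angular width = |41.357° − 42.370°| = 1.013°.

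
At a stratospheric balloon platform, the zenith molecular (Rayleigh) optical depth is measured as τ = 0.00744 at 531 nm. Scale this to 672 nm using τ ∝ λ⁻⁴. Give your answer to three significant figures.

τ(672 nm) = τ(531 nm) × (531/672)⁴ = 0.00744 × (0.7902)⁴ = 0.00744 × 0.3899 = 0.0029.

0.00290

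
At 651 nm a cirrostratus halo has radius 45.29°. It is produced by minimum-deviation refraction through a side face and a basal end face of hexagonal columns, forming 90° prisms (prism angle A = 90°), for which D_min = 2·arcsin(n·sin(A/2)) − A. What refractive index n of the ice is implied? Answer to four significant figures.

Rearranging: n = sin((D_min + A)/2) / sin(A/2).
(D_min + A)/2 = (45.29° + 90°)/2 = 67.645°.
n = sin 67.645° / sin 45° = 0.9248 / 0.7071 = 1.3079.

1.308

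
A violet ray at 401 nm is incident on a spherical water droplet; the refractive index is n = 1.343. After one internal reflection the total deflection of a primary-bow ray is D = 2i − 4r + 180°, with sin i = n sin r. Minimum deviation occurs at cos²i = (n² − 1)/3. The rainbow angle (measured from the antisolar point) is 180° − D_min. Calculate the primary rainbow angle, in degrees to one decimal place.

40.6°

cos²i = (1.80365 − 1)/3 = 0.26788; i = arccos(0.51757) = 58.830°.
sin r = sin 58.830°/1.343 = 0.63711; r = 39.577°.
D_min = 2·58.830° − 4·39.577° + 180° = 139.354°.
Rainbow angle = 180° − D_min = 40.646°.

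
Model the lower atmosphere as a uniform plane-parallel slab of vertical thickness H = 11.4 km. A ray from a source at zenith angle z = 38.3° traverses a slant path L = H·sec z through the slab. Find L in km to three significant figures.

14.5 km

sec z = 1/cos 38.3° = 1.2742.
L = 11.4 × 1.2742 = 14.526 km.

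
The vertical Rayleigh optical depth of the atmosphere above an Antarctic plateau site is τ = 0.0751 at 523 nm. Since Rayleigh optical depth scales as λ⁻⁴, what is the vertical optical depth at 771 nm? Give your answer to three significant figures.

τ(771 nm) = τ(523 nm) × (523/771)⁴ = 0.0751 × (0.6783)⁴ = 0.0751 × 0.2117 = 0.0159.

0.0159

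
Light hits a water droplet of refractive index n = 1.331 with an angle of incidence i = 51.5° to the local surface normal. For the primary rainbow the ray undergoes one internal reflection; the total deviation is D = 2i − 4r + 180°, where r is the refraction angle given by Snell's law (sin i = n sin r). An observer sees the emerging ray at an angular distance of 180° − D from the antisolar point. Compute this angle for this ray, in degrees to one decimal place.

41.1°

sin r = sin 51.5° / 1.331 = 0.7826/1.331 = 0.5880; r = 36.01°.
D = 2·51.5° − 4·36.01° + 180° = 103.00° − 144.06° + 180° = 138.94°.
Angle from antisolar point = 180° − D = 41.06°.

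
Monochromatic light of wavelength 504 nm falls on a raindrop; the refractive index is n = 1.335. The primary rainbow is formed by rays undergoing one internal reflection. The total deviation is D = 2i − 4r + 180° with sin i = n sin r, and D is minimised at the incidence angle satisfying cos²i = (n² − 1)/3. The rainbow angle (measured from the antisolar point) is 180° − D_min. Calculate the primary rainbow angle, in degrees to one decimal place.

cos²i = (1.78222 − 1)/3 = 0.26074; i = arccos(0.51063) = 59.294°.
sin r = sin 59.294°/1.335 = 0.64405; r = 40.094°.
D_min = 2·59.294° − 4·40.094° + 180° = 138.212°.
Rainbow angle = 180° − D_min = 41.788°.

41.8°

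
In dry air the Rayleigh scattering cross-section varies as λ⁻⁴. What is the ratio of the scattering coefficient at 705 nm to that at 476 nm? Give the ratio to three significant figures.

Rayleigh scattering ∝ λ⁻⁴, so the ratio of coefficients is the inverse fourth power of the wavelength ratio.
σ(705)/σ(476) = (476/705)⁴ = (0.6752)⁴ = 0.2078.

0.208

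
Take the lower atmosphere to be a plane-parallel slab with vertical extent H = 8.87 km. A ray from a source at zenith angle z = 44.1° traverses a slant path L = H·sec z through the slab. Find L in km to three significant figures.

sec z = 1/cos 44.1° = 1.3925.
L = 8.87 × 1.3925 = 12.352 km.

12.4 km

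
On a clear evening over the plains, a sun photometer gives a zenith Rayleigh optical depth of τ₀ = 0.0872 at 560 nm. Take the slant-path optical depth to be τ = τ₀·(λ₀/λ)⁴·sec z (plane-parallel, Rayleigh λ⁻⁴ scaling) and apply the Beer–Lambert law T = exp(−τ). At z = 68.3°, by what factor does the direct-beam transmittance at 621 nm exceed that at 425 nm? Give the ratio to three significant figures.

Airmass: sec 68.3° = 2.7046.
τ(621 nm) = 0.0872 × (560/621)⁴ × 2.7046 = 0.0872 × 0.6613 × 2.7046 = 0.1560.
τ(425 nm) = 0.0872 × (560/425)⁴ × 2.7046 = 0.0872 × 3.0144 × 2.7046 = 0.7109.
T(621)/T(425) = exp(τ_B − τ_A) = exp(0.5549) = 1.7418.

1.74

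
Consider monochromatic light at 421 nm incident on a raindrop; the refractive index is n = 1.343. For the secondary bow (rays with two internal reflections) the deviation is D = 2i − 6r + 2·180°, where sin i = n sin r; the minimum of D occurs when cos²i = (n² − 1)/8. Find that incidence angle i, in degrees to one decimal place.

71.5°

cos²i = (1.343² − 1)/8 = (1.80365 − 1)/8 = 0.10046.
cos i = 0.31695, so i = 71.522°.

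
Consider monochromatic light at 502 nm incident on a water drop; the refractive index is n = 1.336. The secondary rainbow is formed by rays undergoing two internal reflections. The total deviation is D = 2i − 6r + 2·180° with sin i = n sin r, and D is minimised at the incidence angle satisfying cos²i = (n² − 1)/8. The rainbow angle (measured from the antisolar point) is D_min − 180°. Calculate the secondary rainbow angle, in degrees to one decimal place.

cos²i = (1.78490 − 1)/8 = 0.09811; i = arccos(0.31323) = 71.746°.
sin r = sin 71.746°/1.336 = 0.71084; r = 45.303°.
D_min = 2·71.746° − 6·45.303° + 360° = 231.674°.
Rainbow angle = D_min − 180° = 51.674°.

51.7°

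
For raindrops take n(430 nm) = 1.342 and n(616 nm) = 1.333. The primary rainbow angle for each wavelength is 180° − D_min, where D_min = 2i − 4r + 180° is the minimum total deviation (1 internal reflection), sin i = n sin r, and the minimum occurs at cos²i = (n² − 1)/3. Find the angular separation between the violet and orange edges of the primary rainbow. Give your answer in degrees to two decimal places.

1.29°

At 430 nm (n = 1.342): cos²i = 0.26699 → i = 58.888°, r = 39.641°, D_min = 139.213°, rainbow angle = 40.787°.
At 616 nm (n = 1.333): cos²i = 0.25896 → i = 59.410°, r = 40.225°, D_min = 137.922°, rainbow angle = 42.078°.
Angular width = |40.787° − 42.078°| = 1.291°.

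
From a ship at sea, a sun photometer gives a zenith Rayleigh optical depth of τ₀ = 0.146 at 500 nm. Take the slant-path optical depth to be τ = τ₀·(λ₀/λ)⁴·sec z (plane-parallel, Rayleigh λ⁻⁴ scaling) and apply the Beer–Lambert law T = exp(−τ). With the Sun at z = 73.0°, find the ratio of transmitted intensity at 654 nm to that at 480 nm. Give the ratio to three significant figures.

Airmass: sec 73.0° = 3.4203.
τ(654 nm) = 0.146 × (500/654)⁴ × 3.4203 = 0.146 × 0.3416 × 3.4203 = 0.1706.
τ(480 nm) = 0.146 × (500/480)⁴ × 3.4203 = 0.146 × 1.1774 × 3.4203 = 0.5879.
T(654)/T(480) = exp(τ_B − τ_A) = exp(0.4173) = 1.5179.

1.52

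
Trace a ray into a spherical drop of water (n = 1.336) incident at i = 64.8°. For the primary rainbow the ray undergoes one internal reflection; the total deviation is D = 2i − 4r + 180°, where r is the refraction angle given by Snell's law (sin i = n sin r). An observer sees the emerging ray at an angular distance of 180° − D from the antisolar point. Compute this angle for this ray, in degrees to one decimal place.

sin r = sin 64.8° / 1.336 = 0.9048/1.336 = 0.6773; r = 42.63°.
D = 2·64.8° − 4·42.63° + 180° = 129.60° − 170.52° + 180° = 139.08°.
Angle from antisolar point = 180° − D = 40.92°.

40.9°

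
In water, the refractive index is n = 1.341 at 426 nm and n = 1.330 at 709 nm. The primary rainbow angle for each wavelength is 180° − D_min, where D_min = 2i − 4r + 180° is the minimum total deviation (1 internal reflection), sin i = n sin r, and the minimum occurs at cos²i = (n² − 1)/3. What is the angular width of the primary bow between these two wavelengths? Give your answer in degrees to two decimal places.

1.59°

At 426 nm (n = 1.341): cos²i = 0.26609 → i = 58.946°, r = 39.705°, D_min = 139.071°, rainbow angle = 40.929°.
At 709 nm (n = 1.330): cos²i = 0.25630 → i = 59.585°, r = 40.422°, D_min = 137.484°, rainbow angle = 42.516°.
Angular width = |40.929° − 42.516°| = 1.588°.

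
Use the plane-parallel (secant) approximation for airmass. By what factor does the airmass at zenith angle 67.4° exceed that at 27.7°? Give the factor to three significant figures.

X(67.4°)/X(27.7°) = sec 67.4° / sec 27.7° = cos 27.7° / cos 67.4° = 0.8854/0.3843 = 2.3039.

2.30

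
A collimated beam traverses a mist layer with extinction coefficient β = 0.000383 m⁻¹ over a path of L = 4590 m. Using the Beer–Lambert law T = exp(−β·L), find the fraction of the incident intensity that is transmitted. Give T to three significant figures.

τ = β·L = 0.000383 × 4590 = 1.7580.
T = exp(−1.7580) = 0.1724.

0.172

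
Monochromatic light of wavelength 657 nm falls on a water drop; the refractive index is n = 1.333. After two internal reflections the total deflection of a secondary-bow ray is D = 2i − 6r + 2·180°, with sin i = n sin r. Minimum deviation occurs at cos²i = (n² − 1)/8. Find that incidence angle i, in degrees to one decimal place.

71.8°

cos²i = (1.333² − 1)/8 = (1.77689 − 1)/8 = 0.09711.
cos i = 0.31163, so i = 71.843°.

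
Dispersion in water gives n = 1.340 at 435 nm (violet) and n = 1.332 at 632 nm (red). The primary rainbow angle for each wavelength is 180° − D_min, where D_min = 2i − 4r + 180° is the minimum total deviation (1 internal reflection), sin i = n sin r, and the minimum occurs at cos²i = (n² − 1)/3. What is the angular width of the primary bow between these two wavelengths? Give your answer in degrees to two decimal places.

At 435 nm (n = 1.340): cos²i = 0.26520 → i = 59.004°, r = 39.770°, D_min = 138.929°, rainbow angle = 41.071°.
At 632 nm (n = 1.332): cos²i = 0.25807 → i = 59.469°, r = 40.290°, D_min = 137.776°, rainbow angle = 42.224°.
Angular width = |41.071° − 42.224°| = 1.153°.

1.15°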